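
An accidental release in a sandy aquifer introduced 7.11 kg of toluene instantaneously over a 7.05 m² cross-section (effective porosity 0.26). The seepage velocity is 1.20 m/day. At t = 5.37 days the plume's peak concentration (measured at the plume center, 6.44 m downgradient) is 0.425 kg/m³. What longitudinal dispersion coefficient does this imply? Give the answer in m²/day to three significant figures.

1.23 m²/day

At the plume center C_max = M/(n_e·A·√(4πDt)), so D = M²/(4πt·(n_e·A·C_max)²).
n_e·A·C_max = 0.26 × 7.05 × 0.425 = 0.7790 kg/m.
D = 7.11²/(4π × 5.37 × 0.7790²) = 1.23 m²/day.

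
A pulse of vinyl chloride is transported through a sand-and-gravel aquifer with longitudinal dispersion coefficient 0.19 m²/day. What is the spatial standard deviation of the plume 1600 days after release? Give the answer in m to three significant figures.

Dispersive spreading gives a Gaussian with σ² = 2Dt; advection only shifts the center.
σ = √(2 × 0.19 × 1600) = 24.7 m.

24.7 m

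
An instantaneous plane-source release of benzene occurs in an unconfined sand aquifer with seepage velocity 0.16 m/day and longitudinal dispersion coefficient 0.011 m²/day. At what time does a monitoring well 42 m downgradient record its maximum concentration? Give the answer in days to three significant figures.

For the 1D instantaneous-source solution, setting ∂C/∂t = 0 at fixed x gives v²t² + 2Dt − x² = 0, so t = (√(D² + v²x²) − D)/v².
√(D² + v²x²) = √(0.011² + 0.16² × 42²) = 6.720; v² = 0.0256.
t = (6.720 − 0.011)/0.0256 = 262 days (vs. the pure-advection estimate x/v = 262 d).

262 days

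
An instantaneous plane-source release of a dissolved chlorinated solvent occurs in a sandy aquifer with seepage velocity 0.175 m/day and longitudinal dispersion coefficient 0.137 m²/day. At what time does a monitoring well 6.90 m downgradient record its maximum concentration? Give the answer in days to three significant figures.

35.2 days

For the 1D instantaneous-source solution, setting ∂C/∂t = 0 at fixed x gives v²t² + 2Dt − x² = 0, so t = (√(D² + v²x²) − D)/v².
√(D² + v²x²) = √(0.137² + 0.175² × 6.90²) = 1.215; v² = 0.030625.
t = (1.215 − 0.137)/0.030625 = 35.2 days (vs. the pure-advection estimate x/v = 39.4 d).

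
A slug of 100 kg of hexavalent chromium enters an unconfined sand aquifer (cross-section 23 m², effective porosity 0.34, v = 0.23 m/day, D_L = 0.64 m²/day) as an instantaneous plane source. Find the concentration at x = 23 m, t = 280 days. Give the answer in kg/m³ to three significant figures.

0.0247 kg/m³

For an instantaneous plane source, C(x,t) = M/(n_e·A·√(4πDt)) · exp(−(x−vt)²/(4Dt)), with n_e·A the pore (flow) area.
Plume center vt = 0.23 × 280 = 64.4 m, so the well at 23 m is 41.4 m upgradient of the peak.
√(4πDt) = 47.45 m, giving peak height M/(n_e·A·√(4πDt)) = 100/(0.34 × 23 × 47.45) = 0.2695 kg/m³.
(x−vt)²/(4Dt) = (-41.4)²/(4 × 0.64 × 280) = 2.391; exp(−2.391) = 0.09154.
C = 0.2695 × 0.09154 = 0.0247 kg/m³.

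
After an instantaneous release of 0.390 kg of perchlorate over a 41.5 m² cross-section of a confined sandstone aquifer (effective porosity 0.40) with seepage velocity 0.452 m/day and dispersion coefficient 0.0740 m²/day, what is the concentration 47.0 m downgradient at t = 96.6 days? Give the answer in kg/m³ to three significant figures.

For an instantaneous plane source, C(x,t) = M/(n_e·A·√(4πDt)) · exp(−(x−vt)²/(4Dt)), with n_e·A the pore (flow) area.
Plume center vt = 0.452 × 96.6 = 43.6632 m, so the well at 47.0 m is 3.3368 m downgradient of the peak.
√(4πDt) = 9.478 m, giving peak height M/(n_e·A·√(4πDt)) = 0.390/(0.40 × 41.5 × 9.478) = 0.002479 kg/m³.
(x−vt)²/(4Dt) = (3.3368)²/(4 × 0.0740 × 96.6) = 0.3894; exp(−0.3894) = 0.6775.
C = 0.002479 × 0.6775 = 0.00168 kg/m³.

0.00168 kg/m³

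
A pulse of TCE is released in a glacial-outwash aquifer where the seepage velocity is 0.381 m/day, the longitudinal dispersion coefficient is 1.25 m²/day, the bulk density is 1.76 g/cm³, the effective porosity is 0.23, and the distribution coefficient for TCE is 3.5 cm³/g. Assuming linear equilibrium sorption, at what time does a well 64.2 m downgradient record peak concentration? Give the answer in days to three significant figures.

4450 days

Retardation factor R = 1 + ρ_b·K_d/n = 1 + 1.76 × 3.5/0.23 = 27.78.
Sorption retards both mechanisms: v_R = v/R = 0.01371 m/day, D_R = D/R = 0.04500 m²/day.
Peak time from v_R²t² + 2D_R t − x² = 0: t = (√(D_R² + v_R²x²) − D_R)/v_R².
√(D_R² + v_R²x²) = √(0.04500² + 0.01371² × 64.2²) = 0.8813; v_R² = 0.0001880.
t = (0.8813 − 0.04500)/0.0001880 = 4450 days.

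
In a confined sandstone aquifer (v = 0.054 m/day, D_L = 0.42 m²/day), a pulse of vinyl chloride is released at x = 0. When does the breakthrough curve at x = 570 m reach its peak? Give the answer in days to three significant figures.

For the 1D instantaneous-source solution, setting ∂C/∂t = 0 at fixed x gives v²t² + 2Dt − x² = 0, so t = (√(D² + v²x²) − D)/v².
√(D² + v²x²) = √(0.42² + 0.054² × 570²) = 30.78; v² = 0.002916.
t = (30.78 − 0.42)/0.002916 = 10400 days (vs. the pure-advection estimate x/v = 10600 d).

10400 days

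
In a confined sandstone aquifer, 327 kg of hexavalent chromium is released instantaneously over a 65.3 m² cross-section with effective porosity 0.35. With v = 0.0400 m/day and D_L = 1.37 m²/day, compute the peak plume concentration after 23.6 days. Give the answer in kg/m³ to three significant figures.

The peak of an instantaneous 1D plume sits at x = vt; there the Gaussian factor is 1 and C_max = M/(n_e·A·√(4πDt)), where n_e·A is the pore area the mass is dissolved in.
√(4πDt) = √(4π × 1.37 × 23.6) = 20.16 m, so C_max = 327/(0.35 × 65.3 × 20.16) = 0.710 kg/m³.

0.710 kg/m³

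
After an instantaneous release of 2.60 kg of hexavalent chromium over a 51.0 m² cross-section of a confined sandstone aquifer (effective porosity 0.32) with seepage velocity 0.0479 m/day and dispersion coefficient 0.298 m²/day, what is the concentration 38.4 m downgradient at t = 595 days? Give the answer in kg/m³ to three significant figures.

0.00294 kg/m³

For an instantaneous plane source, C(x,t) = M/(n_e·A·√(4πDt)) · exp(−(x−vt)²/(4Dt)), with n_e·A the pore (flow) area.
Plume center vt = 0.0479 × 595 = 28.5005 m, so the well at 38.4 m is 9.8995 m downgradient of the peak.
√(4πDt) = 47.20 m, giving peak height M/(n_e·A·√(4πDt)) = 2.60/(0.32 × 51.0 × 47.20) = 0.003375 kg/m³.
(x−vt)²/(4Dt) = (9.8995)²/(4 × 0.298 × 595) = 0.1382; exp(−0.1382) = 0.8709.
C = 0.003375 × 0.8709 = 0.00294 kg/m³.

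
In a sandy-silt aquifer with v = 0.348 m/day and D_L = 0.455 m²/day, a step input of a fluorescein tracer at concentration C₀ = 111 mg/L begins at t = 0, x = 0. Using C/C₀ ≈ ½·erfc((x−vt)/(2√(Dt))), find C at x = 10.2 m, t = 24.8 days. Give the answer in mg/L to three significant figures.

For a continuous step input, C/C₀ ≈ ½·erfc((x−vt)/(2√(Dt))).
vt = 0.348 × 24.8 = 8.6304 m and 2√(Dt) = 2√(0.455 × 24.8) = 6.718 m.
Argument (x−vt)/(2√(Dt)) = (10.2 − 8.6304)/6.718 = 0.2336; ½·erfc(0.2336) = 0.3706.
C = 111 × 0.3706 = 41.1 mg/L.

41.1 mg/L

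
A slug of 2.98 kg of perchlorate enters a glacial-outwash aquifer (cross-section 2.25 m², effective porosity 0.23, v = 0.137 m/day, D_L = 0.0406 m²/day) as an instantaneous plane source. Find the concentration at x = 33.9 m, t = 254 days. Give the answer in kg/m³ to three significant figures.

For an instantaneous plane source, C(x,t) = M/(n_e·A·√(4πDt)) · exp(−(x−vt)²/(4Dt)), with n_e·A the pore (flow) area.
Plume center vt = 0.137 × 254 = 34.798 m, so the well at 33.9 m is 0.898 m upgradient of the peak.
√(4πDt) = 11.38 m, giving peak height M/(n_e·A·√(4πDt)) = 2.98/(0.23 × 2.25 × 11.38) = 0.5060 kg/m³.
(x−vt)²/(4Dt) = (-0.898)²/(4 × 0.0406 × 254) = 0.01955; exp(−0.01955) = 0.9806.
C = 0.5060 × 0.9806 = 0.496 kg/m³.

0.496 kg/m³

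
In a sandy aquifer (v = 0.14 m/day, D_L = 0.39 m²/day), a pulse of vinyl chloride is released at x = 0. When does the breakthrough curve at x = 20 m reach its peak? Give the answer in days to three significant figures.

124 days

For the 1D instantaneous-source solution, setting ∂C/∂t = 0 at fixed x gives v²t² + 2Dt − x² = 0, so t = (√(D² + v²x²) − D)/v².
√(D² + v²x²) = √(0.39² + 0.14² × 20²) = 2.827; v² = 0.0196.
t = (2.827 − 0.39)/0.0196 = 124 days (vs. the pure-advection estimate x/v = 143 d).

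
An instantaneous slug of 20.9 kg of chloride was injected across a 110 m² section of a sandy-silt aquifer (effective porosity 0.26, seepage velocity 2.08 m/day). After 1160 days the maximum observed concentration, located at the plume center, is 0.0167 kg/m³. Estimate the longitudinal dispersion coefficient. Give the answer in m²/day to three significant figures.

At the plume center C_max = M/(n_e·A·√(4πDt)), so D = M²/(4πt·(n_e·A·C_max)²).
n_e·A·C_max = 0.26 × 110 × 0.0167 = 0.4776 kg/m.
D = 20.9²/(4π × 1160 × 0.4776²) = 0.131 m²/day.

0.131 m²/day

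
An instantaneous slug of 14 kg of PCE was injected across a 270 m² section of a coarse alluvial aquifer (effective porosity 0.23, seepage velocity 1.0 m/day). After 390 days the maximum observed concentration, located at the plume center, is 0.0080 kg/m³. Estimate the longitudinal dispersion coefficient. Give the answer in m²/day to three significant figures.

0.162 m²/day

At the plume center C_max = M/(n_e·A·√(4πDt)), so D = M²/(4πt·(n_e·A·C_max)²).
n_e·A·C_max = 0.23 × 270 × 0.0080 = 0.4968 kg/m.
D = 14²/(4π × 390 × 0.4968²) = 0.162 m²/day.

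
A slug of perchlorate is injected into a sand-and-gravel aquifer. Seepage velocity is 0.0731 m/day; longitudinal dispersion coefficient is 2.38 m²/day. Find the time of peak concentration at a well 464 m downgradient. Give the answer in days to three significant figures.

For the 1D instantaneous-source solution, setting ∂C/∂t = 0 at fixed x gives v²t² + 2Dt − x² = 0, so t = (√(D² + v²x²) − D)/v².
√(D² + v²x²) = √(2.38² + 0.0731² × 464²) = 34.00; v² = 0.00534361.
t = (34.00 − 2.38)/0.00534361 = 5920 days (vs. the pure-advection estimate x/v = 6350 d).

5920 days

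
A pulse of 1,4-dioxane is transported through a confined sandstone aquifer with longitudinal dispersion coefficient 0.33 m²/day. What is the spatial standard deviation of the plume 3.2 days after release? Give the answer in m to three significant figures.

Dispersive spreading gives a Gaussian with σ² = 2Dt; advection only shifts the center.
σ = √(2 × 0.33 × 3.2) = 1.45 m.

1.45 m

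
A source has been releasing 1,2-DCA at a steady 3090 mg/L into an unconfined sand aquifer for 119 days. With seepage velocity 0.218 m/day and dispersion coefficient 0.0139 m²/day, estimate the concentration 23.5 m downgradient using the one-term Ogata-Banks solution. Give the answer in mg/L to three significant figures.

2810 mg/L

For a continuous step input, C/C₀ ≈ ½·erfc((x−vt)/(2√(Dt))).
vt = 0.218 × 119 = 25.942 m and 2√(Dt) = 2√(0.0139 × 119) = 2.572 m.
Argument (x−vt)/(2√(Dt)) = (23.5 − 25.942)/2.572 = -0.9495; ½·erfc(-0.9495) = 0.9103.
C = 3090 × 0.9103 = 2810 mg/L.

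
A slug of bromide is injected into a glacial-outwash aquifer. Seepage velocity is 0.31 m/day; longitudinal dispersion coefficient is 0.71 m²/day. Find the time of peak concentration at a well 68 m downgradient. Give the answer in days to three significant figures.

212 days

For the 1D instantaneous-source solution, setting ∂C/∂t = 0 at fixed x gives v²t² + 2Dt − x² = 0, so t = (√(D² + v²x²) − D)/v².
√(D² + v²x²) = √(0.71² + 0.31² × 68²) = 21.09; v² = 0.0961.
t = (21.09 − 0.71)/0.0961 = 212 days (vs. the pure-advection estimate x/v = 219 d).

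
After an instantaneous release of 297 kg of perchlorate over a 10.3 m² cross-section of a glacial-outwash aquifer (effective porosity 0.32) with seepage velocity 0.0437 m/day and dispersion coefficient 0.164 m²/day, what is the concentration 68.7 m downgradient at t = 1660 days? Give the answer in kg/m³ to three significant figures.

For an instantaneous plane source, C(x,t) = M/(n_e·A·√(4πDt)) · exp(−(x−vt)²/(4Dt)), with n_e·A the pore (flow) area.
Plume center vt = 0.0437 × 1660 = 72.542 m, so the well at 68.7 m is 3.842 m upgradient of the peak.
√(4πDt) = 58.49 m, giving peak height M/(n_e·A·√(4πDt)) = 297/(0.32 × 10.3 × 58.49) = 1.541 kg/m³.
(x−vt)²/(4Dt) = (-3.842)²/(4 × 0.164 × 1660) = 0.01356; exp(−0.01356) = 0.9865.
C = 1.541 × 0.9865 = 1.52 kg/m³.

1.52 kg/m³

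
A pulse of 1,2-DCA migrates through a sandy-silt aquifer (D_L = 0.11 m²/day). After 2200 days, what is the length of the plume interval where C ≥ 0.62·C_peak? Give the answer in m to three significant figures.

43.0 m

The plume is Gaussian with σ = √(2Dt) = √(2 × 0.11 × 2200) = 22.00 m.
C/C_peak = exp(−Δx²/(2σ²)) = 0.62 ⇒ Δx = σ·√(−2 ln 0.62) = 22.00 × 0.9778 = 21.51 m.
Width = 2Δx = 43.0 m.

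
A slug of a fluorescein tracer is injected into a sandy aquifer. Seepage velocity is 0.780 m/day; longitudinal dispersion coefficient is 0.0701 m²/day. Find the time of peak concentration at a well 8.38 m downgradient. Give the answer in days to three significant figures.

10.6 days

For the 1D instantaneous-source solution, setting ∂C/∂t = 0 at fixed x gives v²t² + 2Dt − x² = 0, so t = (√(D² + v²x²) − D)/v².
√(D² + v²x²) = √(0.0701² + 0.780² × 8.38²) = 6.537; v² = 0.6084.
t = (6.537 − 0.0701)/0.6084 = 10.6 days (vs. the pure-advection estimate x/v = 10.7 d).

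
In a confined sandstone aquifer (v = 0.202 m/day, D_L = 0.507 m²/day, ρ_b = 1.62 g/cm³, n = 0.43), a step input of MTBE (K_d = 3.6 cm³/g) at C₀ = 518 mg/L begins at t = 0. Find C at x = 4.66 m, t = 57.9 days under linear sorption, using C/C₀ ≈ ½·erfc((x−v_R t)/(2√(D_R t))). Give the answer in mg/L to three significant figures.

Retardation factor R = 1 + ρ_b·K_d/n = 1 + 1.62 × 3.6/0.43 = 14.56.
Sorption retards both mechanisms: v_R = v/R = 0.01387 m/day, D_R = D/R = 0.03482 m²/day.
v_R·t = 0.01387 × 57.9 = 0.803073 m; 2√(D_R t) = 2.840 m; argument = (4.66 − 0.803073)/2.840 = 1.358.
C = C₀ × ½·erfc(1.358) = 518 × 0.02740 = 14.2 mg/L.

14.2 mg/L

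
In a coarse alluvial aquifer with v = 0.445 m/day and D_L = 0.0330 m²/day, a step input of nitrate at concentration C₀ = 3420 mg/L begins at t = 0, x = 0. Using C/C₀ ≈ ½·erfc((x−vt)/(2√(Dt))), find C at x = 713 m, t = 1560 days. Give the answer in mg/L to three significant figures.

109 mg/L

For a continuous step input, C/C₀ ≈ ½·erfc((x−vt)/(2√(Dt))).
vt = 0.445 × 1560 = 694.2 m and 2√(Dt) = 2√(0.0330 × 1560) = 14.35 m.
Argument (x−vt)/(2√(Dt)) = (713 − 694.2)/14.35 = 1.310; ½·erfc(1.310) = 0.03197.
C = 3420 × 0.03197 = 109 mg/L.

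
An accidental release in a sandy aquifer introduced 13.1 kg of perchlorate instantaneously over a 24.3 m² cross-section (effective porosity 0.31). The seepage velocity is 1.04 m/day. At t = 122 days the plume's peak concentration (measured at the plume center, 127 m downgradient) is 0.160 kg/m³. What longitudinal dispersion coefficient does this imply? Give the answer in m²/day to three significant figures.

At the plume center C_max = M/(n_e·A·√(4πDt)), so D = M²/(4πt·(n_e·A·C_max)²).
n_e·A·C_max = 0.31 × 24.3 × 0.160 = 1.205 kg/m.
D = 13.1²/(4π × 122 × 1.205²) = 0.0771 m²/day.

0.0771 m²/day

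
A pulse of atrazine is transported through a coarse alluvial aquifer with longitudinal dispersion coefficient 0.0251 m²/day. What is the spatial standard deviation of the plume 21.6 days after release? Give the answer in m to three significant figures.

1.04 m

Dispersive spreading gives a Gaussian with σ² = 2Dt; advection only shifts the center.
σ = √(2 × 0.0251 × 21.6) = 1.04 m.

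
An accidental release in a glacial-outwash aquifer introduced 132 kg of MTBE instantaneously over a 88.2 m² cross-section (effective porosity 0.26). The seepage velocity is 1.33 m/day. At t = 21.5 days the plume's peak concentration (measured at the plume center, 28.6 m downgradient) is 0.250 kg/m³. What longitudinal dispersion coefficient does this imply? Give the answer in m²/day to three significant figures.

At the plume center C_max = M/(n_e·A·√(4πDt)), so D = M²/(4πt·(n_e·A·C_max)²).
n_e·A·C_max = 0.26 × 88.2 × 0.250 = 5.733 kg/m.
D = 132²/(4π × 21.5 × 5.733²) = 1.96 m²/day.

1.96 m²/day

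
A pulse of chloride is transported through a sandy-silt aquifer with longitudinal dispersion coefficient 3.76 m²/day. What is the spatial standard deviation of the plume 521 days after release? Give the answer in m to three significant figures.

62.6 m

Dispersive spreading gives a Gaussian with σ² = 2Dt; advection only shifts the center.
σ = √(2 × 3.76 × 521) = 62.6 m.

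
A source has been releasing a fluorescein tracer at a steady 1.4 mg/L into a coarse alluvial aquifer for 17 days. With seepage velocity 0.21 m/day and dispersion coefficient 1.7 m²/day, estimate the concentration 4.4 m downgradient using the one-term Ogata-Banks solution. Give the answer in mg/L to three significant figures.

0.639 mg/L

For a continuous step input, C/C₀ ≈ ½·erfc((x−vt)/(2√(Dt))).
vt = 0.21 × 17 = 3.57 m and 2√(Dt) = 2√(1.7 × 17) = 10.75 m.
Argument (x−vt)/(2√(Dt)) = (4.4 − 3.57)/10.75 = 0.07721; ½·erfc(0.07721) = 0.4565.
C = 1.4 × 0.4565 = 0.639 mg/L.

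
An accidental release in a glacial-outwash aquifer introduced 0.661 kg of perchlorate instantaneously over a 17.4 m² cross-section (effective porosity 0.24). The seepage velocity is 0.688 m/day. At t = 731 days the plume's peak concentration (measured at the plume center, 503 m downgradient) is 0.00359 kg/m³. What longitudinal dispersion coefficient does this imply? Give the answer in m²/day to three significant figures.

At the plume center C_max = M/(n_e·A·√(4πDt)), so D = M²/(4πt·(n_e·A·C_max)²).
n_e·A·C_max = 0.24 × 17.4 × 0.00359 = 0.01499 kg/m.
D = 0.661²/(4π × 731 × 0.01499²) = 0.212 m²/day.

0.212 m²/day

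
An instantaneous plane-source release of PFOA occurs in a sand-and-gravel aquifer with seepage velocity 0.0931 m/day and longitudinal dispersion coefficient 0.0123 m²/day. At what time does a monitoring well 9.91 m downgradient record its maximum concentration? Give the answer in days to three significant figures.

For the 1D instantaneous-source solution, setting ∂C/∂t = 0 at fixed x gives v²t² + 2Dt − x² = 0, so t = (√(D² + v²x²) − D)/v².
√(D² + v²x²) = √(0.0123² + 0.0931² × 9.91²) = 0.9227; v² = 0.00866761.
t = (0.9227 − 0.0123)/0.00866761 = 105 days (vs. the pure-advection estimate x/v = 106 d).

105 days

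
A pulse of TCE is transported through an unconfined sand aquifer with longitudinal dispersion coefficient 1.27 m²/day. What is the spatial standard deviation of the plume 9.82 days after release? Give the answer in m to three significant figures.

Dispersive spreading gives a Gaussian with σ² = 2Dt; advection only shifts the center.
σ = √(2 × 1.27 × 9.82) = 4.99 m.

4.99 m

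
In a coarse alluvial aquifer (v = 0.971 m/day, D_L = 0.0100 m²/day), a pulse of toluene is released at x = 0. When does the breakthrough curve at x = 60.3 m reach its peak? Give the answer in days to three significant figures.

62.1 days

For the 1D instantaneous-source solution, setting ∂C/∂t = 0 at fixed x gives v²t² + 2Dt − x² = 0, so t = (√(D² + v²x²) − D)/v².
√(D² + v²x²) = √(0.0100² + 0.971² × 60.3²) = 58.55; v² = 0.942841.
t = (58.55 − 0.0100)/0.942841 = 62.1 days (vs. the pure-advection estimate x/v = 62.1 d).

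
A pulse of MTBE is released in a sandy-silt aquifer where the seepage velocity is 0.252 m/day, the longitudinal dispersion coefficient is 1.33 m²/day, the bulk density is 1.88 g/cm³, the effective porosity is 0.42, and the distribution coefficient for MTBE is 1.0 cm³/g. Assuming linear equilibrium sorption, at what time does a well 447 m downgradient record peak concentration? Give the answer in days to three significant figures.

9600 days

Retardation factor R = 1 + ρ_b·K_d/n = 1 + 1.88 × 1.0/0.42 = 5.476.
Sorption retards both mechanisms: v_R = v/R = 0.04602 m/day, D_R = D/R = 0.2429 m²/day.
Peak time from v_R²t² + 2D_R t − x² = 0: t = (√(D_R² + v_R²x²) − D_R)/v_R².
√(D_R² + v_R²x²) = √(0.2429² + 0.04602² × 447²) = 20.57; v_R² = 0.002118.
t = (20.57 − 0.2429)/0.002118 = 9600 days.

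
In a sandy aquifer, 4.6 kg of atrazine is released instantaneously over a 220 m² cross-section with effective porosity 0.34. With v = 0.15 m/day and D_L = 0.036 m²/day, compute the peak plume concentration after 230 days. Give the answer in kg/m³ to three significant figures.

The peak of an instantaneous 1D plume sits at x = vt; there the Gaussian factor is 1 and C_max = M/(n_e·A·√(4πDt)), where n_e·A is the pore area the mass is dissolved in.
√(4πDt) = √(4π × 0.036 × 230) = 10.20 m, so C_max = 4.6/(0.34 × 220 × 10.20) = 0.00603 kg/m³.

0.00603 kg/m³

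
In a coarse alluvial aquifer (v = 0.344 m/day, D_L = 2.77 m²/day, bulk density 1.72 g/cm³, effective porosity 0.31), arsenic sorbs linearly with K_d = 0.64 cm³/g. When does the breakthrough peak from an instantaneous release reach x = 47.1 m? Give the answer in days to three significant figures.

Retardation factor R = 1 + ρ_b·K_d/n = 1 + 1.72 × 0.64/0.31 = 4.551.
Sorption retards both mechanisms: v_R = v/R = 0.07559 m/day, D_R = D/R = 0.6087 m²/day.
Peak time from v_R²t² + 2D_R t − x² = 0: t = (√(D_R² + v_R²x²) − D_R)/v_R².
√(D_R² + v_R²x²) = √(0.6087² + 0.07559² × 47.1²) = 3.612; v_R² = 0.005714.
t = (3.612 − 0.6087)/0.005714 = 526 days.

526 days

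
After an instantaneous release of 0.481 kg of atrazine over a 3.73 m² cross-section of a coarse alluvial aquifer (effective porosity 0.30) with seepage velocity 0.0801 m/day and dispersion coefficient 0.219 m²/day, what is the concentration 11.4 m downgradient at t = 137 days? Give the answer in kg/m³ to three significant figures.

For an instantaneous plane source, C(x,t) = M/(n_e·A·√(4πDt)) · exp(−(x−vt)²/(4Dt)), with n_e·A the pore (flow) area.
Plume center vt = 0.0801 × 137 = 10.9737 m, so the well at 11.4 m is 0.4263 m downgradient of the peak.
√(4πDt) = 19.42 m, giving peak height M/(n_e·A·√(4πDt)) = 0.481/(0.30 × 3.73 × 19.42) = 0.02213 kg/m³.
(x−vt)²/(4Dt) = (0.4263)²/(4 × 0.219 × 137) = 0.001514; exp(−0.001514) = 0.9985.
C = 0.02213 × 0.9985 = 0.0221 kg/m³.

0.0221 kg/m³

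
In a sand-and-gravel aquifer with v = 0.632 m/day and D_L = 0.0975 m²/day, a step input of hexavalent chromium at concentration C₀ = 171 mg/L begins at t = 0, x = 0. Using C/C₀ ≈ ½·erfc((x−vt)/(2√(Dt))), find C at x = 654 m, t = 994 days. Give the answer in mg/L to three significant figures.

For a continuous step input, C/C₀ ≈ ½·erfc((x−vt)/(2√(Dt))).
vt = 0.632 × 994 = 628.208 m and 2√(Dt) = 2√(0.0975 × 994) = 19.69 m.
Argument (x−vt)/(2√(Dt)) = (654 − 628.208)/19.69 = 1.310; ½·erfc(1.310) = 0.03197.
C = 171 × 0.03197 = 5.47 mg/L.

5.47 mg/L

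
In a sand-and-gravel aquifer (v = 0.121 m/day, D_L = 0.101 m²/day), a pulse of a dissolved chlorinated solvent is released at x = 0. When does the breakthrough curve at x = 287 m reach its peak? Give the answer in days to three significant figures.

For the 1D instantaneous-source solution, setting ∂C/∂t = 0 at fixed x gives v²t² + 2Dt − x² = 0, so t = (√(D² + v²x²) − D)/v².
√(D² + v²x²) = √(0.101² + 0.121² × 287²) = 34.73; v² = 0.014641.
t = (34.73 − 0.101)/0.014641 = 2370 days (vs. the pure-advection estimate x/v = 2370 d).

2370 days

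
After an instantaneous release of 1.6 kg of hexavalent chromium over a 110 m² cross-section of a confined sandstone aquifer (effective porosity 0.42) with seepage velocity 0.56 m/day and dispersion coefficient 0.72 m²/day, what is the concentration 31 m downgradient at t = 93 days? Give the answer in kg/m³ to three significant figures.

0.000227 kg/m³

For an instantaneous plane source, C(x,t) = M/(n_e·A·√(4πDt)) · exp(−(x−vt)²/(4Dt)), with n_e·A the pore (flow) area.
Plume center vt = 0.56 × 93 = 52.08 m, so the well at 31 m is 21.08 m upgradient of the peak.
√(4πDt) = 29.01 m, giving peak height M/(n_e·A·√(4πDt)) = 1.6/(0.42 × 110 × 29.01) = 0.001194 kg/m³.
(x−vt)²/(4Dt) = (-21.08)²/(4 × 0.72 × 93) = 1.659; exp(−1.659) = 0.1903.
C = 0.001194 × 0.1903 = 0.000227 kg/m³.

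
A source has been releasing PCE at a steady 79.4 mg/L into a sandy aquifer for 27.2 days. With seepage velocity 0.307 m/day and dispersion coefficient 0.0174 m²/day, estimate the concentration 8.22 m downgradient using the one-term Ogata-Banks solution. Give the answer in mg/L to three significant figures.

For a continuous step input, C/C₀ ≈ ½·erfc((x−vt)/(2√(Dt))).
vt = 0.307 × 27.2 = 8.3504 m and 2√(Dt) = 2√(0.0174 × 27.2) = 1.376 m.
Argument (x−vt)/(2√(Dt)) = (8.22 − 8.3504)/1.376 = -0.09477; ½·erfc(-0.09477) = 0.5533.
C = 79.4 × 0.5533 = 43.9 mg/L.

43.9 mg/L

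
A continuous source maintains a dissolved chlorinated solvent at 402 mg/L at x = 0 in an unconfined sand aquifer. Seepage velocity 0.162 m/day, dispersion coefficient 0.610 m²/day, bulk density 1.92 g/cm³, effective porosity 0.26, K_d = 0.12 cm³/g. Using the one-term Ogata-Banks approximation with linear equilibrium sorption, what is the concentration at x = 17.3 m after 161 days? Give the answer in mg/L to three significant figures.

147 mg/L

Retardation factor R = 1 + ρ_b·K_d/n = 1 + 1.92 × 0.12/0.26 = 1.886.
Sorption retards both mechanisms: v_R = v/R = 0.08590 m/day, D_R = D/R = 0.3234 m²/day.
v_R·t = 0.08590 × 161 = 13.8299 m; 2√(D_R t) = 14.43 m; argument = (17.3 − 13.8299)/14.43 = 0.2405.
C = C₀ × ½·erfc(0.2405) = 402 × 0.3669 = 147 mg/L.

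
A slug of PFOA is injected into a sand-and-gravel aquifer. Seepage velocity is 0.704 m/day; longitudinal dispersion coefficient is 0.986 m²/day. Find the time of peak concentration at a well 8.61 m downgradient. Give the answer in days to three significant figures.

10.4 days

For the 1D instantaneous-source solution, setting ∂C/∂t = 0 at fixed x gives v²t² + 2Dt − x² = 0, so t = (√(D² + v²x²) − D)/v².
√(D² + v²x²) = √(0.986² + 0.704² × 8.61²) = 6.141; v² = 0.495616.
t = (6.141 − 0.986)/0.495616 = 10.4 days (vs. the pure-advection estimate x/v = 12.2 d).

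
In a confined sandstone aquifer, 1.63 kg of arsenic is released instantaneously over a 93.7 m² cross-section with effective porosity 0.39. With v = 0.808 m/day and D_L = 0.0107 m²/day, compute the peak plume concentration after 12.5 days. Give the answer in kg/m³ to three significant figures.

0.0344 kg/m³

The peak of an instantaneous 1D plume sits at x = vt; there the Gaussian factor is 1 and C_max = M/(n_e·A·√(4πDt)), where n_e·A is the pore area the mass is dissolved in.
√(4πDt) = √(4π × 0.0107 × 12.5) = 1.296 m, so C_max = 1.63/(0.39 × 93.7 × 1.296) = 0.0344 kg/m³.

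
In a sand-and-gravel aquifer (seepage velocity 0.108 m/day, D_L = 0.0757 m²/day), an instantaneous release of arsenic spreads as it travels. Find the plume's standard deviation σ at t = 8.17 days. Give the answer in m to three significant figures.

Dispersive spreading gives a Gaussian with σ² = 2Dt; advection only shifts the center.
σ = √(2 × 0.0757 × 8.17) = 1.11 m.

1.11 m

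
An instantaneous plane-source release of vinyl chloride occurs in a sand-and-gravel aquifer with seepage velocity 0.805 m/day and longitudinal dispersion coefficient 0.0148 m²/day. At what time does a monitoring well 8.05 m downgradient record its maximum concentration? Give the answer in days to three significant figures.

9.98 days

For the 1D instantaneous-source solution, setting ∂C/∂t = 0 at fixed x gives v²t² + 2Dt − x² = 0, so t = (√(D² + v²x²) − D)/v².
√(D² + v²x²) = √(0.0148² + 0.805² × 8.05²) = 6.480; v² = 0.648025.
t = (6.480 − 0.0148)/0.648025 = 9.98 days (vs. the pure-advection estimate x/v = 10.0 d).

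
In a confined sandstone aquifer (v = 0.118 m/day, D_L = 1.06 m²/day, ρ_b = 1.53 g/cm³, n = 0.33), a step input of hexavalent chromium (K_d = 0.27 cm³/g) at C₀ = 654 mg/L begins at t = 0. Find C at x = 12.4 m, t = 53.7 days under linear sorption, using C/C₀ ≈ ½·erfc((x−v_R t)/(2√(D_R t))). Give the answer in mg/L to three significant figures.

58.1 mg/L

Retardation factor R = 1 + ρ_b·K_d/n = 1 + 1.53 × 0.27/0.33 = 2.252.
Sorption retards both mechanisms: v_R = v/R = 0.05240 m/day, D_R = D/R = 0.4707 m²/day.
v_R·t = 0.05240 × 53.7 = 2.81388 m; 2√(D_R t) = 10.06 m; argument = (12.4 − 2.81388)/10.06 = 0.9529.
C = C₀ × ½·erfc(0.9529) = 654 × 0.08889 = 58.1 mg/L.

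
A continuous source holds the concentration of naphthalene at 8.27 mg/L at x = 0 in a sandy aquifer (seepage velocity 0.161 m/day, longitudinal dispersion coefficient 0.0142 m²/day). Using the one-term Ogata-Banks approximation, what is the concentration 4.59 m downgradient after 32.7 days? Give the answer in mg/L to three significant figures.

For a continuous step input, C/C₀ ≈ ½·erfc((x−vt)/(2√(Dt))).
vt = 0.161 × 32.7 = 5.2647 m and 2√(Dt) = 2√(0.0142 × 32.7) = 1.363 m.
Argument (x−vt)/(2√(Dt)) = (4.59 − 5.2647)/1.363 = -0.4950; ½·erfc(-0.4950) = 0.7580.
C = 8.27 × 0.7580 = 6.27 mg/L.

6.27 mg/L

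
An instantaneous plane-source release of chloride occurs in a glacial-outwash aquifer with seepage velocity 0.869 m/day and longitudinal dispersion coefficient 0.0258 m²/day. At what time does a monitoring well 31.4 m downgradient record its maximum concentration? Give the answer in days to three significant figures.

For the 1D instantaneous-source solution, setting ∂C/∂t = 0 at fixed x gives v²t² + 2Dt − x² = 0, so t = (√(D² + v²x²) − D)/v².
√(D² + v²x²) = √(0.0258² + 0.869² × 31.4²) = 27.29; v² = 0.755161.
t = (27.29 − 0.0258)/0.755161 = 36.1 days (vs. the pure-advection estimate x/v = 36.1 d).

36.1 days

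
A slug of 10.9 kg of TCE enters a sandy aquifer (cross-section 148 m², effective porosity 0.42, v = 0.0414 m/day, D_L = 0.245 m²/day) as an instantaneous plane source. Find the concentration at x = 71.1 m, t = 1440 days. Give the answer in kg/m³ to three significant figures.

For an instantaneous plane source, C(x,t) = M/(n_e·A·√(4πDt)) · exp(−(x−vt)²/(4Dt)), with n_e·A the pore (flow) area.
Plume center vt = 0.0414 × 1440 = 59.616 m, so the well at 71.1 m is 11.484 m downgradient of the peak.
√(4πDt) = 66.58 m, giving peak height M/(n_e·A·√(4πDt)) = 10.9/(0.42 × 148 × 66.58) = 0.002634 kg/m³.
(x−vt)²/(4Dt) = (11.484)²/(4 × 0.245 × 1440) = 0.09345; exp(−0.09345) = 0.9108.
C = 0.002634 × 0.9108 = 0.00240 kg/m³.

0.00240 kg/m³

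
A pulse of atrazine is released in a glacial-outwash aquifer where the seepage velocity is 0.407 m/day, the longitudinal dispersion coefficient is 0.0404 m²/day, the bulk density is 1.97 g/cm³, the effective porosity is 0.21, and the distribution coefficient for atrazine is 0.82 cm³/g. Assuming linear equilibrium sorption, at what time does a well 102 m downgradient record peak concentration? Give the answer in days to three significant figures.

2180 days

Retardation factor R = 1 + ρ_b·K_d/n = 1 + 1.97 × 0.82/0.21 = 8.692.
Sorption retards both mechanisms: v_R = v/R = 0.04682 m/day, D_R = D/R = 0.004648 m²/day.
Peak time from v_R²t² + 2D_R t − x² = 0: t = (√(D_R² + v_R²x²) − D_R)/v_R².
√(D_R² + v_R²x²) = √(0.004648² + 0.04682² × 102²) = 4.776; v_R² = 0.002192.
t = (4.776 − 0.004648)/0.002192 = 2180 days.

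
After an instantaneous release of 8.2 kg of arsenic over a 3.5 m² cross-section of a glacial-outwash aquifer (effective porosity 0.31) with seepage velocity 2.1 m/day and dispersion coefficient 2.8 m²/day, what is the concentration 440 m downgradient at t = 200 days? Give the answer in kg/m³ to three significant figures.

0.0754 kg/m³

For an instantaneous plane source, C(x,t) = M/(n_e·A·√(4πDt)) · exp(−(x−vt)²/(4Dt)), with n_e·A the pore (flow) area.
Plume center vt = 2.1 × 200 = 420 m, so the well at 440 m is 20 m downgradient of the peak.
√(4πDt) = 83.89 m, giving peak height M/(n_e·A·√(4πDt)) = 8.2/(0.31 × 3.5 × 83.89) = 0.09009 kg/m³.
(x−vt)²/(4Dt) = (20)²/(4 × 2.8 × 200) = 0.1786; exp(−0.1786) = 0.8364.
C = 0.09009 × 0.8364 = 0.0754 kg/m³.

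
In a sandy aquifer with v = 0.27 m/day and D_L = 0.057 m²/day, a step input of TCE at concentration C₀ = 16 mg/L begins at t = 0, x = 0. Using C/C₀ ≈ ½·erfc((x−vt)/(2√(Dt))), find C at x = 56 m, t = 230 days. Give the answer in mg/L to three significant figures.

For a continuous step input, C/C₀ ≈ ½·erfc((x−vt)/(2√(Dt))).
vt = 0.27 × 230 = 62.1 m and 2√(Dt) = 2√(0.057 × 230) = 7.242 m.
Argument (x−vt)/(2√(Dt)) = (56 − 62.1)/7.242 = -0.8423; ½·erfc(-0.8423) = 0.8832.
C = 16 × 0.8832 = 14.1 mg/L.

14.1 mg/L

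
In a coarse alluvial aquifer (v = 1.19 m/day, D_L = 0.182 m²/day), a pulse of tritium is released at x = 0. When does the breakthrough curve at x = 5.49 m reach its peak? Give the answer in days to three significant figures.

4.49 days

For the 1D instantaneous-source solution, setting ∂C/∂t = 0 at fixed x gives v²t² + 2Dt − x² = 0, so t = (√(D² + v²x²) − D)/v².
√(D² + v²x²) = √(0.182² + 1.19² × 5.49²) = 6.536; v² = 1.4161.
t = (6.536 − 0.182)/1.4161 = 4.49 days (vs. the pure-advection estimate x/v = 4.61 d).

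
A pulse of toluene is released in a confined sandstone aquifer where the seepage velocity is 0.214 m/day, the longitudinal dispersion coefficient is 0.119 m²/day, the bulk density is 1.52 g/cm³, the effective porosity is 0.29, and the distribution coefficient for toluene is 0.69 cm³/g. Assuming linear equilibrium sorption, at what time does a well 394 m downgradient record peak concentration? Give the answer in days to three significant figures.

Retardation factor R = 1 + ρ_b·K_d/n = 1 + 1.52 × 0.69/0.29 = 4.617.
Sorption retards both mechanisms: v_R = v/R = 0.04635 m/day, D_R = D/R = 0.02577 m²/day.
Peak time from v_R²t² + 2D_R t − x² = 0: t = (√(D_R² + v_R²x²) − D_R)/v_R².
√(D_R² + v_R²x²) = √(0.02577² + 0.04635² × 394²) = 18.26; v_R² = 0.002148.
t = (18.26 − 0.02577)/0.002148 = 8490 days.

8490 days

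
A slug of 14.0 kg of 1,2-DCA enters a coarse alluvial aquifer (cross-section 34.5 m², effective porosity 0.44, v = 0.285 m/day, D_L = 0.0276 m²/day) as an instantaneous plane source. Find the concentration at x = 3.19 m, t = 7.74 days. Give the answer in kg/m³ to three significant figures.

For an instantaneous plane source, C(x,t) = M/(n_e·A·√(4πDt)) · exp(−(x−vt)²/(4Dt)), with n_e·A the pore (flow) area.
Plume center vt = 0.285 × 7.74 = 2.2059 m, so the well at 3.19 m is 0.9841 m downgradient of the peak.
√(4πDt) = 1.638 m, giving peak height M/(n_e·A·√(4πDt)) = 14.0/(0.44 × 34.5 × 1.638) = 0.5630 kg/m³.
(x−vt)²/(4Dt) = (0.9841)²/(4 × 0.0276 × 7.74) = 1.133; exp(−1.133) = 0.3221.
C = 0.5630 × 0.3221 = 0.181 kg/m³.

0.181 kg/m³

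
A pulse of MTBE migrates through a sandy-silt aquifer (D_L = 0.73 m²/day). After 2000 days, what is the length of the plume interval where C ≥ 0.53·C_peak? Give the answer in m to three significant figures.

122 m

The plume is Gaussian with σ = √(2Dt) = √(2 × 0.73 × 2000) = 54.04 m.
C/C_peak = exp(−Δx²/(2σ²)) = 0.53 ⇒ Δx = σ·√(−2 ln 0.53) = 54.04 × 1.127 = 60.90 m.
Width = 2Δx = 122 m.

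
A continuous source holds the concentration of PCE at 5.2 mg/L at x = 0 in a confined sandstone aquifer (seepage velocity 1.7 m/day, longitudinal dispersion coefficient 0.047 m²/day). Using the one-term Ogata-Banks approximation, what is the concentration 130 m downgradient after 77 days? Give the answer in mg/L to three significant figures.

3.28 mg/L

For a continuous step input, C/C₀ ≈ ½·erfc((x−vt)/(2√(Dt))).
vt = 1.7 × 77 = 130.9 m and 2√(Dt) = 2√(0.047 × 77) = 3.805 m.
Argument (x−vt)/(2√(Dt)) = (130 − 130.9)/3.805 = -0.2365; ½·erfc(-0.2365) = 0.6310.
C = 5.2 × 0.6310 = 3.28 mg/L.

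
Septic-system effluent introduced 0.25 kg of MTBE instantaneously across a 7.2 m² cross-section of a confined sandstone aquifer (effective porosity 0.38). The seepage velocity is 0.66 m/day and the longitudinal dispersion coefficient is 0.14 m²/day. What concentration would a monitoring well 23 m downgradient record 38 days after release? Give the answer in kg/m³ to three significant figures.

0.00912 kg/m³

For an instantaneous plane source, C(x,t) = M/(n_e·A·√(4πDt)) · exp(−(x−vt)²/(4Dt)), with n_e·A the pore (flow) area.
Plume center vt = 0.66 × 38 = 25.08 m, so the well at 23 m is 2.08 m upgradient of the peak.
√(4πDt) = 8.176 m, giving peak height M/(n_e·A·√(4πDt)) = 0.25/(0.38 × 7.2 × 8.176) = 0.01118 kg/m³.
(x−vt)²/(4Dt) = (-2.08)²/(4 × 0.14 × 38) = 0.2033; exp(−0.2033) = 0.8160.
C = 0.01118 × 0.8160 = 0.00912 kg/m³.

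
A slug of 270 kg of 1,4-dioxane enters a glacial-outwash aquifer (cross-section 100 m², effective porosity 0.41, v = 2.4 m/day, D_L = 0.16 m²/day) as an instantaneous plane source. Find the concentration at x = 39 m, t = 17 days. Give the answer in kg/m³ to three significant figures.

For an instantaneous plane source, C(x,t) = M/(n_e·A·√(4πDt)) · exp(−(x−vt)²/(4Dt)), with n_e·A the pore (flow) area.
Plume center vt = 2.4 × 17 = 40.8 m, so the well at 39 m is 1.8 m upgradient of the peak.
√(4πDt) = 5.846 m, giving peak height M/(n_e·A·√(4πDt)) = 270/(0.41 × 100 × 5.846) = 1.126 kg/m³.
(x−vt)²/(4Dt) = (-1.8)²/(4 × 0.16 × 17) = 0.2978; exp(−0.2978) = 0.7424.
C = 1.126 × 0.7424 = 0.836 kg/m³.

0.836 kg/m³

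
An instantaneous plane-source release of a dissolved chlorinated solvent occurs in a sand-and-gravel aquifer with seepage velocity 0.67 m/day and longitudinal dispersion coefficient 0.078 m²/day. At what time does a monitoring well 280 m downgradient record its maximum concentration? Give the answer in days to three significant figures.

418 days

For the 1D instantaneous-source solution, setting ∂C/∂t = 0 at fixed x gives v²t² + 2Dt − x² = 0, so t = (√(D² + v²x²) − D)/v².
√(D² + v²x²) = √(0.078² + 0.67² × 280²) = 187.6; v² = 0.4489.
t = (187.6 − 0.078)/0.4489 = 418 days (vs. the pure-advection estimate x/v = 418 d).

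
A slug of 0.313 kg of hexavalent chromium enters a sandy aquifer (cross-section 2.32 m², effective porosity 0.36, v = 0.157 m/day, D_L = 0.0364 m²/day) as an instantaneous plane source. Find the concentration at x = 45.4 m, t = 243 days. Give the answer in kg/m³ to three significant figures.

For an instantaneous plane source, C(x,t) = M/(n_e·A·√(4πDt)) · exp(−(x−vt)²/(4Dt)), with n_e·A the pore (flow) area.
Plume center vt = 0.157 × 243 = 38.151 m, so the well at 45.4 m is 7.249 m downgradient of the peak.
√(4πDt) = 10.54 m, giving peak height M/(n_e·A·√(4πDt)) = 0.313/(0.36 × 2.32 × 10.54) = 0.03556 kg/m³.
(x−vt)²/(4Dt) = (7.249)²/(4 × 0.0364 × 243) = 1.485; exp(−1.485) = 0.2265.
C = 0.03556 × 0.2265 = 0.00805 kg/m³.

0.00805 kg/m³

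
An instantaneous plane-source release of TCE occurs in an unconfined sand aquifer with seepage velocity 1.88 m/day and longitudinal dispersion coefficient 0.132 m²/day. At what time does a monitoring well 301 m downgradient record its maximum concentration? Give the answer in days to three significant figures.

For the 1D instantaneous-source solution, setting ∂C/∂t = 0 at fixed x gives v²t² + 2Dt − x² = 0, so t = (√(D² + v²x²) − D)/v².
√(D² + v²x²) = √(0.132² + 1.88² × 301²) = 565.9; v² = 3.5344.
t = (565.9 − 0.132)/3.5344 = 160 days (vs. the pure-advection estimate x/v = 160 d).

160 days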